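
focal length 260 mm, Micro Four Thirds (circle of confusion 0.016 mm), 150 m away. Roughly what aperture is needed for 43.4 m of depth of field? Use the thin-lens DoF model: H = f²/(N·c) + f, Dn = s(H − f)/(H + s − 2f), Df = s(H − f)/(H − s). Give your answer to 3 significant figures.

Write h = H − f = f²/(N·c). The thin-lens limits are Dn = s·h/(h + (s−f)) and Df = s·h/(h − (s−f)), so DoF = Df − Dn = 2·s·(s−f)·h / (h² − (s−f)²).
That is a quadratic in h: DoF·h² − 2·s·(s−f)·h − DoF·(s−f)² = 0 ⇒ h = (s−f)·(s + √(s² + DoF²)) / DoF = 149740 × (150000 + √(150000² + 43400²)) / 43400 = 149740 × (150000 + 156152) / 43400 ≈ 1056296 mm.
Then N = f²/(c·h) = 260² / (0.016 × 1056296) = 67600 / 16901 ≈ 4.

f/4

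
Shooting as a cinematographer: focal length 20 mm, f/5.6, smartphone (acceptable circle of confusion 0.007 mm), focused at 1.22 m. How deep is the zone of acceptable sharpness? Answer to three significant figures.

Hyperfocal distance H = f²/(N·c) + f = 20²/(5.6 × 0.007) + 20 = 400/0.0392 + 20 ≈ 10224.1 mm ≈ 10.22 m.
Near limit Dn = s·(H − f)/(H + s − 2f) = 1220 × (10224.1 − 20) / (10224.1 + 1220 − 2 × 20) = 1220 × 10204.1 / 11404.1 ≈ 1091.62 mm.
Far limit Df = s·(H − f)/(H − s) = 1220 × (10224.1 − 20) / (10224.1 − 1220) = 1220 × 10204.1 / 9004.1 ≈ 1382.59 mm.
Depth of field = Df − Dn = 1382.59 − 1091.62 ≈ 290.97 mm.

291 mm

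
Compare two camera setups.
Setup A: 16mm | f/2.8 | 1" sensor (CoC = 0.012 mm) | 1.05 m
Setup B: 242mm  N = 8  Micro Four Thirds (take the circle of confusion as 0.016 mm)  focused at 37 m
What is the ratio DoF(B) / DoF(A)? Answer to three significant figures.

20.6

Setup A: H = 16²/(2.8×0.012) + 16 ≈ 7635.0 mm; DoF = Df − Dn = 1214.87 − 924.53 ≈ 290.34 mm.
Setup B: H = 242²/(8×0.016) + 242 ≈ 457773.2 mm; DoF = Df − Dn = 40232.3 − 34248.5 ≈ 5983.8 mm.
Ratio = 5983.8 / 290.34 ≈ 20.6.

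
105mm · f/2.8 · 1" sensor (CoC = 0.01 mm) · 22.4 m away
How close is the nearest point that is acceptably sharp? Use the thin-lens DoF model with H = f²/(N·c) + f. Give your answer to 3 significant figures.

21.2 m

Hyperfocal distance H = f²/(N·c) + f = 105²/(2.8 × 0.01) + 105 = 11025/0.028 + 105 ≈ 393855.0 mm ≈ 393.9 m.
Near limit Dn = s·(H − f)/(H + s − 2f) = 22400 × (393855.0 − 105) / (393855.0 + 22400 − 2 × 105) = 22400 × 393750.0 / 416045.0 ≈ 21200 mm ≈ 21.2 m.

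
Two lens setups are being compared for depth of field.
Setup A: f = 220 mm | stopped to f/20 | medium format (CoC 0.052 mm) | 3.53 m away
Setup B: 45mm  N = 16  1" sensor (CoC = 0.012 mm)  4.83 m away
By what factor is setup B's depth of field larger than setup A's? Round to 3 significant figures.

Setup A: H = 220²/(20×0.052) + 220 ≈ 46758.5 mm; DoF = Df − Dn = 3800.29 − 3295.60 ≈ 504.69 mm.
Setup B: H = 45²/(16×0.012) + 45 ≈ 10591.9 mm; DoF = Df − Dn = 8841.1 − 3322.6 ≈ 5518.5 mm.
Ratio = 5518.5 / 504.69 ≈ 10.9.

10.9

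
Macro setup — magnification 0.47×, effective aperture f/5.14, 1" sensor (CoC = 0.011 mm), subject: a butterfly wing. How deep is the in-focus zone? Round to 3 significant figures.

0.512 mm

At magnification m, DoF ≈ 2·N_eff·c/m² = 2 × 5.14 × 0.011 / 0.47² = 0.1131 / 0.2209 ≈ 0.512 mm.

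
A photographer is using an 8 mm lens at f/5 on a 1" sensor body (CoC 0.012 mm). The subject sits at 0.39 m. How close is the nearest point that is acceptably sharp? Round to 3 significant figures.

287 mm

Hyperfocal distance H = f²/(N·c) + f = 8²/(5 × 0.012) + 8 = 64/0.06 + 8 ≈ 1074.7 mm ≈ 1.075 m.
Near limit Dn = s·(H − f)/(H + s − 2f) = 390 × (1074.7 − 8) / (1074.7 + 390 − 2 × 8) = 390 × 1066.7 / 1448.7 ≈ 287.16 mm.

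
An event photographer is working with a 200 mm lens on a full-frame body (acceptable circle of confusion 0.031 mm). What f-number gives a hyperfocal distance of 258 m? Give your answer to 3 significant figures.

Rearrange H = f²/(N·c) + f for N: N = f² / ((H − f)·c).
N = 200² / ((258000 − 200) × 0.031) = 40000 / 7992 ≈ 5.01.

f/5.01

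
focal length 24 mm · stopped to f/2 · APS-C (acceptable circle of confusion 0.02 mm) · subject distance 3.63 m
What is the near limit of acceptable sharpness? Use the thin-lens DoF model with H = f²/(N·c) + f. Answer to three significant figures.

2.90 m

Hyperfocal distance H = f²/(N·c) + f = 24²/(2 × 0.02) + 24 = 576/0.04 + 24 ≈ 14424.0 mm ≈ 14.42 m.
Near limit Dn = s·(H − f)/(H + s − 2f) = 3630 × (14424.0 − 24) / (14424.0 + 3630 − 2 × 24) = 3630 × 14400.0 / 18006.0 ≈ 2903.0 mm ≈ 2.90 m.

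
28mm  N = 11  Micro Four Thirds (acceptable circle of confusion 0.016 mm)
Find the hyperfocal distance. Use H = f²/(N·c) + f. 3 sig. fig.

4.48 m

Hyperfocal distance H = f²/(N·c) + f = 28²/(11 × 0.016) + 28 = 784/0.176 + 28 ≈ 4482.5 mm ≈ 4.48 m.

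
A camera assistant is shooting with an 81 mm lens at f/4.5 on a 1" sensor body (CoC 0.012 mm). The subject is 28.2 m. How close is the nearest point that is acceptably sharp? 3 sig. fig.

Hyperfocal distance H = f²/(N·c) + f = 81²/(4.5 × 0.012) + 81 = 6561/0.054 + 81 ≈ 121581.0 mm ≈ 121.6 m.
Near limit Dn = s·(H − f)/(H + s − 2f) = 28200 × (121581.0 − 81) / (121581.0 + 28200 − 2 × 81) = 28200 × 121500.0 / 149619.0 ≈ 22900 mm ≈ 22.9 m.

22.9 m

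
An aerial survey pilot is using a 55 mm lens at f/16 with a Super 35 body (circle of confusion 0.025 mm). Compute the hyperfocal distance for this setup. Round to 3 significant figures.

7.62 m

Hyperfocal distance H = f²/(N·c) + f = 55²/(16 × 0.025) + 55 = 3025/0.4 + 55 ≈ 7617.5 mm ≈ 7.62 m.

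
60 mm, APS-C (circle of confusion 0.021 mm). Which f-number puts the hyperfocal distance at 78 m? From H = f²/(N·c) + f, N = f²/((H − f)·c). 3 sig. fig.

f/2.20

Rearrange H = f²/(N·c) + f for N: N = f² / ((H − f)·c).
N = 60² / ((78000 − 60) × 0.021) = 3600 / 1637 ≈ 2.20.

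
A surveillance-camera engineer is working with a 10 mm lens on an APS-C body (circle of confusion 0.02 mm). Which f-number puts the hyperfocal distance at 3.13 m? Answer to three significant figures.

Rearrange H = f²/(N·c) + f for N: N = f² / ((H − f)·c).
N = 10² / ((3130 − 10) × 0.02) = 100 / 62.40 ≈ 1.60.

f/1.60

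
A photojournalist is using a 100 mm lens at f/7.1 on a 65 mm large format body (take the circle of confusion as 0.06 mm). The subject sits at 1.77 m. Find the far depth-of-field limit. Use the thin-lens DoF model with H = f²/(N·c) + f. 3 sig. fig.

1.91 m

Hyperfocal distance H = f²/(N·c) + f = 100²/(7.1 × 0.06) + 100 = 10000/0.426 + 100 ≈ 23574.2 mm ≈ 23.57 m.
Far limit Df = s·(H − f)/(H − s) = 1770 × (23574.2 − 100) / (23574.2 − 1770) = 1770 × 23474.2 / 21804.2 ≈ 1905.6 mm ≈ 1.91 m.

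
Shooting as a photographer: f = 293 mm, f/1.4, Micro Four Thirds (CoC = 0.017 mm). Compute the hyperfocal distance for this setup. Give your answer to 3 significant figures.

Hyperfocal distance H = f²/(N·c) + f = 293²/(1.4 × 0.017) + 293 = 85849/0.0238 + 293 ≈ 3607393.8 mm ≈ 3610 m.

3610 m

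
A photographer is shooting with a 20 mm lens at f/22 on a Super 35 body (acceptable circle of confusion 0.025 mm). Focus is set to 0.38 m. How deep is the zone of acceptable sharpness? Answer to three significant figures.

498 mm

Hyperfocal distance H = f²/(N·c) + f = 20²/(22 × 0.025) + 20 = 400/0.55 + 20 ≈ 747.3 mm ≈ 0.747 m.
Near limit Dn = s·(H − f)/(H + s − 2f) = 380 × (747.3 − 20) / (747.3 + 380 − 2 × 20) = 380 × 727.3 / 1087.3 ≈ 254.18 mm.
Far limit Df = s·(H − f)/(H − s) = 380 × (747.3 − 20) / (747.3 − 380) = 380 × 727.3 / 367.3 ≈ 752.48 mm.
Depth of field = Df − Dn = 752.48 − 254.18 ≈ 498.30 mm.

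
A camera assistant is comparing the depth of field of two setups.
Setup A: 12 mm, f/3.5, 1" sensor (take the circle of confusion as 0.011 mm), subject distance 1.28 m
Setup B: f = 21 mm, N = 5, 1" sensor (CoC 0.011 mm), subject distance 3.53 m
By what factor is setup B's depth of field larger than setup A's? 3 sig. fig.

3.90

Setup A: H = 12²/(3.5×0.011) + 12 ≈ 3752.3 mm; DoF = Df − Dn = 1936.50 − 955.93 ≈ 980.57 mm.
Setup B: H = 21²/(5×0.011) + 21 ≈ 8039.2 mm; DoF = Df − Dn = 6277.0 − 2455.4 ≈ 3821.6 mm.
Ratio = 3821.6 / 980.57 ≈ 3.90.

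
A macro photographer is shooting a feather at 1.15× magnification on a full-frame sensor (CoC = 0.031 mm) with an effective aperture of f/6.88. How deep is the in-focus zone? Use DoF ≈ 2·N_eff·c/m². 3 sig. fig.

0.323 mm

At magnification m, DoF ≈ 2·N_eff·c/m² = 2 × 6.88 × 0.031 / 1.15² = 0.4266 / 1.322 ≈ 0.323 mm.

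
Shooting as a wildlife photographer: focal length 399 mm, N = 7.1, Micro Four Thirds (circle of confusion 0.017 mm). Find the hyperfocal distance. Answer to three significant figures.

1320 m

Hyperfocal distance H = f²/(N·c) + f = 399²/(7.1 × 0.017) + 399 = 159201/0.1207 + 399 ≈ 1319379.9 mm ≈ 1320 m.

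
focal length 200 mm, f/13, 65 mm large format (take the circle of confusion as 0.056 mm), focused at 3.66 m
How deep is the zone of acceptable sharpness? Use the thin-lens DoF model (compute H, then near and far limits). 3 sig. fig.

463 mm

Hyperfocal distance H = f²/(N·c) + f = 200²/(13 × 0.056) + 200 = 40000/0.728 + 200 ≈ 55145.1 mm ≈ 55.15 m.
Near limit Dn = s·(H − f)/(H + s − 2f) = 3660 × (55145.1 − 200) / (55145.1 + 3660 − 2 × 200) = 3660 × 54945.1 / 58405.1 ≈ 3443.18 mm.
Far limit Df = s·(H − f)/(H − s) = 3660 × (55145.1 − 200) / (55145.1 − 3660) = 3660 × 54945.1 / 51485.1 ≈ 3905.97 mm.
Depth of field = Df − Dn = 3905.97 − 3443.18 ≈ 462.79 mm.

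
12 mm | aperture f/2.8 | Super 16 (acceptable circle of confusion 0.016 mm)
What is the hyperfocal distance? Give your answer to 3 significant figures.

3.23 m

Hyperfocal distance H = f²/(N·c) + f = 12²/(2.8 × 0.016) + 12 = 144/0.0448 + 12 ≈ 3226.3 mm ≈ 3.23 m.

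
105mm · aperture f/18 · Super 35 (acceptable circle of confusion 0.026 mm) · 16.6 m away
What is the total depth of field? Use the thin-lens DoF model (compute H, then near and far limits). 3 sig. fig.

Hyperfocal distance H = f²/(N·c) + f = 105²/(18 × 0.026) + 105 = 11025/0.468 + 105 ≈ 23662.7 mm ≈ 23.66 m.
Near limit Dn = s·(H − f)/(H + s − 2f) = 16600 × (23662.7 − 105) / (23662.7 + 16600 − 2 × 105) = 16600 × 23557.7 / 40052.7 ≈ 9764 mm.
Far limit Df = s·(H − f)/(H − s) = 16600 × (23662.7 − 105) / (23662.7 − 16600) = 16600 × 23557.7 / 7062.7 ≈ 55369 mm.
Depth of field = Df − Dn = 55369 − 9764 ≈ 45605 mm ≈ 45.6 m.

45.6 m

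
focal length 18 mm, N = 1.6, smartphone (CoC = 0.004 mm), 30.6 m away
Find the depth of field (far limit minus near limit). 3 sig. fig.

Hyperfocal distance H = f²/(N·c) + f = 18²/(1.6 × 0.004) + 18 = 324/0.0064 + 18 ≈ 50643.0 mm ≈ 50.64 m.
Near limit Dn = s·(H − f)/(H + s − 2f) = 30600 × (50643.0 − 18) / (50643.0 + 30600 − 2 × 18) = 30600 × 50625.0 / 81207.0 ≈ 19076 mm.
Far limit Df = s·(H − f)/(H − s) = 30600 × (50643.0 − 18) / (50643.0 − 30600) = 30600 × 50625.0 / 20043.0 ≈ 77290 mm.
Depth of field = Df − Dn = 77290 − 19076 ≈ 58214 mm ≈ 58.2 m.

58.2 m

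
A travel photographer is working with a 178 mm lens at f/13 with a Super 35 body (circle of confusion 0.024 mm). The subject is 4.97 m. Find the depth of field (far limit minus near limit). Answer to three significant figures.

470 mm

Hyperfocal distance H = f²/(N·c) + f = 178²/(13 × 0.024) + 178 = 31684/0.312 + 178 ≈ 101729.3 mm ≈ 101.7 m.
Near limit Dn = s·(H − f)/(H + s − 2f) = 4970 × (101729.3 − 178) / (101729.3 + 4970 − 2 × 178) = 4970 × 101551.3 / 106343.3 ≈ 4746.04 mm.
Far limit Df = s·(H − f)/(H − s) = 4970 × (101729.3 − 178) / (101729.3 − 4970) = 4970 × 101551.3 / 96759.3 ≈ 5216.14 mm.
Depth of field = Df − Dn = 5216.14 − 4746.04 ≈ 470.10 mm.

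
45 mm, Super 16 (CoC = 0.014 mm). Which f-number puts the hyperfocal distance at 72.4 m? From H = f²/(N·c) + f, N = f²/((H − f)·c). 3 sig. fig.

Rearrange H = f²/(N·c) + f for N: N = f² / ((H − f)·c).
N = 45² / ((72400 − 45) × 0.014) = 2025 / 1013 ≈ 2.00.

f/2.00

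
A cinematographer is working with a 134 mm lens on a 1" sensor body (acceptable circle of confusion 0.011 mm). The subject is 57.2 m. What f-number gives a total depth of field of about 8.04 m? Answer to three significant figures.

Write h = H − f = f²/(N·c). The thin-lens limits are Dn = s·h/(h + (s−f)) and Df = s·h/(h − (s−f)), so DoF = Df − Dn = 2·s·(s−f)·h / (h² − (s−f)²).
That is a quadratic in h: DoF·h² − 2·s·(s−f)·h − DoF·(s−f)² = 0 ⇒ h = (s−f)·(s + √(s² + DoF²)) / DoF = 57066 × (57200 + √(57200² + 8040²)) / 8040 = 57066 × (57200 + 57762.3) / 8040 ≈ 815975 mm.
Then N = f²/(c·h) = 134² / (0.011 × 815975) = 17956 / 8975.7 ≈ 2.00.

f/2.00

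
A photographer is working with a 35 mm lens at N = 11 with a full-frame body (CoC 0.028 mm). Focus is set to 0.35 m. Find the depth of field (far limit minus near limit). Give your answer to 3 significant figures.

55.8 mm

Hyperfocal distance H = f²/(N·c) + f = 35²/(11 × 0.028) + 35 = 1225/0.308 + 35 ≈ 4012.3 mm ≈ 4.012 m.
Near limit Dn = s·(H − f)/(H + s − 2f) = 350 × (4012.3 − 35) / (4012.3 + 350 − 2 × 35) = 350 × 3977.3 / 4292.3 ≈ 324.314 mm.
Far limit Df = s·(H − f)/(H − s) = 350 × (4012.3 − 35) / (4012.3 − 350) = 350 × 3977.3 / 3662.3 ≈ 380.104 mm.
Depth of field = Df − Dn = 380.104 − 324.314 ≈ 55.790 mm.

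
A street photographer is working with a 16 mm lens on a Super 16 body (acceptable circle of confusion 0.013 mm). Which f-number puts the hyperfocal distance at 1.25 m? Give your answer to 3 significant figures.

f/16

Rearrange H = f²/(N·c) + f for N: N = f² / ((H − f)·c).
N = 16² / ((1250 − 16) × 0.013) = 256 / 16.04 ≈ 16.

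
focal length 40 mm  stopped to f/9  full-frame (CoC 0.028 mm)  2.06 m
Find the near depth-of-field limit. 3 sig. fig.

1.56 m

Hyperfocal distance H = f²/(N·c) + f = 40²/(9 × 0.028) + 40 = 1600/0.252 + 40 ≈ 6389.2 mm ≈ 6.389 m.
Near limit Dn = s·(H − f)/(H + s − 2f) = 2060 × (6389.2 − 40) / (6389.2 + 2060 − 2 × 40) = 2060 × 6349.2 / 8369.2 ≈ 1562.8 mm ≈ 1.56 m.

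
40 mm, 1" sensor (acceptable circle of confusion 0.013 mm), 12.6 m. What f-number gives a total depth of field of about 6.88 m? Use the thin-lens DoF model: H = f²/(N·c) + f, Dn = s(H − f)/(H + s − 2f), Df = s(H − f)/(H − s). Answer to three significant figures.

f/2.50

Write h = H − f = f²/(N·c). The thin-lens limits are Dn = s·h/(h + (s−f)) and Df = s·h/(h − (s−f)), so DoF = Df − Dn = 2·s·(s−f)·h / (h² − (s−f)²).
That is a quadratic in h: DoF·h² − 2·s·(s−f)·h − DoF·(s−f)² = 0 ⇒ h = (s−f)·(s + √(s² + DoF²)) / DoF = 12560 × (12600 + √(12600² + 6880²)) / 6880 = 12560 × (12600 + 14356.0) / 6880 ≈ 49210 mm.
Then N = f²/(c·h) = 40² / (0.013 × 49210) = 1600 / 639.73 ≈ 2.50.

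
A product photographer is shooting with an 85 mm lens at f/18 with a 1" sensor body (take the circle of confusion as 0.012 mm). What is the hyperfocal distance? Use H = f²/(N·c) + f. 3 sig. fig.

33.5 m

Hyperfocal distance H = f²/(N·c) + f = 85²/(18 × 0.012) + 85 = 7225/0.216 + 85 ≈ 33534.1 mm ≈ 33.5 m.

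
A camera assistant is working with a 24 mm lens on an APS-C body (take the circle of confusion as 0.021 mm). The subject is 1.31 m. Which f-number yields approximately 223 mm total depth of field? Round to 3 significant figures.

Write h = H − f = f²/(N·c). The thin-lens limits are Dn = s·h/(h + (s−f)) and Df = s·h/(h − (s−f)), so DoF = Df − Dn = 2·s·(s−f)·h / (h² − (s−f)²).
That is a quadratic in h: DoF·h² − 2·s·(s−f)·h − DoF·(s−f)² = 0 ⇒ h = (s−f)·(s + √(s² + DoF²)) / DoF = 1286 × (1310 + √(1310² + 223²)) / 223 = 1286 × (1310 + 1328.84) / 223 ≈ 15218 mm.
Then N = f²/(c·h) = 24² / (0.021 × 15218) = 576 / 319.57 ≈ 1.80.

f/1.80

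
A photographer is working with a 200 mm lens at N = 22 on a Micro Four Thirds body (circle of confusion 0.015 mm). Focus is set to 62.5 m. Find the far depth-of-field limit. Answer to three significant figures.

129 m

Hyperfocal distance H = f²/(N·c) + f = 200²/(22 × 0.015) + 200 = 40000/0.33 + 200 ≈ 121412.1 mm ≈ 121.4 m.
Far limit Df = s·(H − f)/(H − s) = 62500 × (121412.1 − 200) / (121412.1 − 62500) = 62500 × 121212.1 / 58912.1 ≈ 128594 mm ≈ 129 m.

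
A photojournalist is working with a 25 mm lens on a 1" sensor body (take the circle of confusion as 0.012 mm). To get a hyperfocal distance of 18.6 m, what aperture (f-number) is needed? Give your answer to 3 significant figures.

f/2.80

Rearrange H = f²/(N·c) + f for N: N = f² / ((H − f)·c).
N = 25² / ((18600 − 25) × 0.012) = 625 / 222.9 ≈ 2.80.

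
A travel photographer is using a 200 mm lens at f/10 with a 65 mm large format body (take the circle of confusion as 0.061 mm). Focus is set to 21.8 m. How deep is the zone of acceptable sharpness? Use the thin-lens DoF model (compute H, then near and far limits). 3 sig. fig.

Hyperfocal distance H = f²/(N·c) + f = 200²/(10 × 0.061) + 200 = 40000/0.61 + 200 ≈ 65773.8 mm ≈ 65.77 m.
Near limit Dn = s·(H − f)/(H + s − 2f) = 21800 × (65773.8 − 200) / (65773.8 + 21800 − 2 × 200) = 21800 × 65573.8 / 87173.8 ≈ 16398 mm.
Far limit Df = s·(H − f)/(H − s) = 21800 × (65773.8 − 200) / (65773.8 − 21800) = 21800 × 65573.8 / 43973.8 ≈ 32508 mm.
Depth of field = Df − Dn = 32508 − 16398 ≈ 16110 mm ≈ 16.1 m.

16.1 m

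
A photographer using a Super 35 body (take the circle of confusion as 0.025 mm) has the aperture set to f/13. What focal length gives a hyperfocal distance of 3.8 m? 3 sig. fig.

From H = f²/(N·c) + f, with f ≪ H: f ≈ √(H·N·c) = √(3800 × 13 × 0.025) = √1235.0 ≈ 35.14 mm.
Exact: f² + N·c·f − N·c·H = 0 ⇒ f = (−N·c + √((N·c)² + 4·N·c·H))/2 = (−0.325 + √4940.1)/2 ≈ 34.980 mm ≈ 35.0 mm.

35.0 mm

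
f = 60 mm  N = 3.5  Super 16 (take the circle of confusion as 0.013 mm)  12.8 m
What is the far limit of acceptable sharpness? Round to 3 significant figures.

15.3 m

Hyperfocal distance H = f²/(N·c) + f = 60²/(3.5 × 0.013) + 60 = 3600/0.0455 + 60 ≈ 79180.9 mm ≈ 79.18 m.
Far limit Df = s·(H − f)/(H − s) = 12800 × (79180.9 − 60) / (79180.9 − 12800) = 12800 × 79120.9 / 66380.9 ≈ 15257 mm ≈ 15.3 m.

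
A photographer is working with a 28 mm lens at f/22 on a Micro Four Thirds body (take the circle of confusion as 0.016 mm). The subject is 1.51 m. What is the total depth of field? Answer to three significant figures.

Hyperfocal distance H = f²/(N·c) + f = 28²/(22 × 0.016) + 28 = 784/0.352 + 28 ≈ 2255.3 mm ≈ 2.255 m.
Near limit Dn = s·(H − f)/(H + s − 2f) = 1510 × (2255.3 − 28) / (2255.3 + 1510 − 2 × 28) = 1510 × 2227.3 / 3709.3 ≈ 906.7 mm.
Far limit Df = s·(H − f)/(H − s) = 1510 × (2255.3 − 28) / (2255.3 − 1510) = 1510 × 2227.3 / 745.3 ≈ 4512.7 mm.
Depth of field = Df − Dn = 4512.7 − 906.7 ≈ 3606.0 mm ≈ 3.61 m.

3.61 m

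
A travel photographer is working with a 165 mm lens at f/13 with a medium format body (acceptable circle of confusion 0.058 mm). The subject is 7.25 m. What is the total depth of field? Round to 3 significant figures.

Hyperfocal distance H = f²/(N·c) + f = 165²/(13 × 0.058) + 165 = 27225/0.754 + 165 ≈ 36272.4 mm ≈ 36.27 m.
Near limit Dn = s·(H − f)/(H + s − 2f) = 7250 × (36272.4 − 165) / (36272.4 + 7250 − 2 × 165) = 7250 × 36107.4 / 43192.4 ≈ 6060.8 mm.
Far limit Df = s·(H − f)/(H − s) = 7250 × (36272.4 − 165) / (36272.4 − 7250) = 7250 × 36107.4 / 29022.4 ≈ 9019.9 mm.
Depth of field = Df − Dn = 9019.9 − 6060.8 ≈ 2959.1 mm ≈ 2.96 m.

2.96 m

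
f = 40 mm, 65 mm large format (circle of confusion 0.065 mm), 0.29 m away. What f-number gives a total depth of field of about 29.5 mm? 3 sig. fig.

Write h = H − f = f²/(N·c). The thin-lens limits are Dn = s·h/(h + (s−f)) and Df = s·h/(h − (s−f)), so DoF = Df − Dn = 2·s·(s−f)·h / (h² − (s−f)²).
That is a quadratic in h: DoF·h² − 2·s·(s−f)·h − DoF·(s−f)² = 0 ⇒ h = (s−f)·(s + √(s² + DoF²)) / DoF = 250 × (290 + √(290² + 29.5²)) / 29.5 = 250 × (290 + 291.497) / 29.5 ≈ 4927.9 mm.
Then N = f²/(c·h) = 40² / (0.065 × 4927.9) = 1600 / 320.32 ≈ 5.

f/5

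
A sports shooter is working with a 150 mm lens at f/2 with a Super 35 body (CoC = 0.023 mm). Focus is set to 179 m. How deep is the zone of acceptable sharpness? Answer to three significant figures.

Hyperfocal distance H = f²/(N·c) + f = 150²/(2 × 0.023) + 150 = 22500/0.046 + 150 ≈ 489280.4 mm ≈ 489.3 m.
Near limit Dn = s·(H − f)/(H + s − 2f) = 179000 × (489280.4 − 150) / (489280.4 + 179000 − 2 × 150) = 179000 × 489130.4 / 667980.4 ≈ 131073 mm.
Far limit Df = s·(H − f)/(H − s) = 179000 × (489280.4 − 150) / (489280.4 − 179000) = 179000 × 489130.4 / 310280.4 ≈ 282178 mm.
Depth of field = Df − Dn = 282178 − 131073 ≈ 151105 mm ≈ 151 m.

151 m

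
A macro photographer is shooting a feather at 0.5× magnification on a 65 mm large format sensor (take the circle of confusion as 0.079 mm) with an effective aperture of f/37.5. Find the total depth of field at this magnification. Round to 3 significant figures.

23.7 mm

At magnification m, DoF ≈ 2·N_eff·c/m² = 2 × 37.5 × 0.079 / 0.5² = 5.925 / 0.25 ≈ 23.7 mm.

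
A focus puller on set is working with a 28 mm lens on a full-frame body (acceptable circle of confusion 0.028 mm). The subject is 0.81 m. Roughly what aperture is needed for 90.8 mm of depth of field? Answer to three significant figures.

Write h = H − f = f²/(N·c). The thin-lens limits are Dn = s·h/(h + (s−f)) and Df = s·h/(h − (s−f)), so DoF = Df − Dn = 2·s·(s−f)·h / (h² − (s−f)²).
That is a quadratic in h: DoF·h² − 2·s·(s−f)·h − DoF·(s−f)² = 0 ⇒ h = (s−f)·(s + √(s² + DoF²)) / DoF = 782 × (810 + √(810² + 90.8²)) / 90.8 = 782 × (810 + 815.073) / 90.8 ≈ 13996 mm.
Then N = f²/(c·h) = 28² / (0.028 × 13996) = 784 / 391.88 ≈ 2.00.

f/2.00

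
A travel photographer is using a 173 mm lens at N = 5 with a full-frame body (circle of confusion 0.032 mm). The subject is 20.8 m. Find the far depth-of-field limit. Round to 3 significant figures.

23.4 m

Hyperfocal distance H = f²/(N·c) + f = 173²/(5 × 0.032) + 173 = 29929/0.16 + 173 ≈ 187229.2 mm ≈ 187.2 m.
Far limit Df = s·(H − f)/(H − s) = 20800 × (187229.2 − 173) / (187229.2 − 20800) = 20800 × 187056.2 / 166429.2 ≈ 23378 mm ≈ 23.4 m.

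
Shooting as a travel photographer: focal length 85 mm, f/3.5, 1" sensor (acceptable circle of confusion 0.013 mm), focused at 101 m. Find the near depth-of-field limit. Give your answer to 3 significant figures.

61.8 m

Hyperfocal distance H = f²/(N·c) + f = 85²/(3.5 × 0.013) + 85 = 7225/0.0455 + 85 ≈ 158876.2 mm ≈ 158.9 m.
Near limit Dn = s·(H − f)/(H + s − 2f) = 101000 × (158876.2 − 85) / (158876.2 + 101000 − 2 × 85) = 101000 × 158791.2 / 259706.2 ≈ 61754 mm ≈ 61.8 m.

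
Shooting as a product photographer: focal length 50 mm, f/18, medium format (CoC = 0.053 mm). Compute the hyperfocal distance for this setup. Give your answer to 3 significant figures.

Hyperfocal distance H = f²/(N·c) + f = 50²/(18 × 0.053) + 50 = 2500/0.954 + 50 ≈ 2670.5 mm ≈ 2.67 m.

2.67 m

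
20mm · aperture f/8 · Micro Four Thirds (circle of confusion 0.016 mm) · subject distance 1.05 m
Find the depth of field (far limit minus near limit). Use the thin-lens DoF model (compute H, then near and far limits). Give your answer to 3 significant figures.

Hyperfocal distance H = f²/(N·c) + f = 20²/(8 × 0.016) + 20 = 400/0.128 + 20 ≈ 3145.0 mm ≈ 3.145 m.
Near limit Dn = s·(H − f)/(H + s − 2f) = 1050 × (3145.0 − 20) / (3145.0 + 1050 − 2 × 20) = 1050 × 3125.0 / 4155.0 ≈ 789.71 mm.
Far limit Df = s·(H − f)/(H − s) = 1050 × (3145.0 − 20) / (3145.0 − 1050) = 1050 × 3125.0 / 2095.0 ≈ 1566.23 mm.
Depth of field = Df − Dn = 1566.23 − 789.71 ≈ 776.52 mm ≈ 0.777 m.

0.777 m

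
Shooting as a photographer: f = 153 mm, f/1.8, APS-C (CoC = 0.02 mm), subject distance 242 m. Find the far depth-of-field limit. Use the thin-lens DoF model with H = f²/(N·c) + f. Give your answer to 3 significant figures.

Hyperfocal distance H = f²/(N·c) + f = 153²/(1.8 × 0.02) + 153 = 23409/0.036 + 153 ≈ 650403.0 mm ≈ 650.4 m.
Far limit Df = s·(H − f)/(H − s) = 242000 × (650403.0 − 153) / (650403.0 − 242000) = 242000 × 650250.0 / 408403.0 ≈ 385307 mm ≈ 385 m.

385 m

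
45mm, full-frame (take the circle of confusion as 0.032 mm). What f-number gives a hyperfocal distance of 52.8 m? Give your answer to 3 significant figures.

f/1.20

Rearrange H = f²/(N·c) + f for N: N = f² / ((H − f)·c).
N = 45² / ((52800 − 45) × 0.032) = 2025 / 1688 ≈ 1.20.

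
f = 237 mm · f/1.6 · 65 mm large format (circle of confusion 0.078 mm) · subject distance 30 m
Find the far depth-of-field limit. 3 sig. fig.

32.1 m

Hyperfocal distance H = f²/(N·c) + f = 237²/(1.6 × 0.078) + 237 = 56169/0.1248 + 237 ≈ 450309.1 mm ≈ 450.3 m.
Far limit Df = s·(H − f)/(H − s) = 30000 × (450309.1 − 237) / (450309.1 − 30000) = 30000 × 450072.1 / 420309.1 ≈ 32124 mm ≈ 32.1 m.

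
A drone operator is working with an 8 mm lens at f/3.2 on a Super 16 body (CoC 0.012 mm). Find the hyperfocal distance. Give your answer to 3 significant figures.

1.67 m

Hyperfocal distance H = f²/(N·c) + f = 8²/(3.2 × 0.012) + 8 = 64/0.0384 + 8 ≈ 1674.7 mm ≈ 1.67 m.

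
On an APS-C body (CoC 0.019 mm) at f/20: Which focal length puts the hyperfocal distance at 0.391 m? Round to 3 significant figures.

12.0 mm

From H = f²/(N·c) + f, with f ≪ H: f ≈ √(H·N·c) = √(391 × 20 × 0.019) = √148.58 ≈ 12.19 mm.
Exact: f² + N·c·f − N·c·H = 0 ⇒ f = (−N·c + √((N·c)² + 4·N·c·H))/2 = (−0.38 + √594.46)/2 ≈ 12.001 mm ≈ 12.0 mm.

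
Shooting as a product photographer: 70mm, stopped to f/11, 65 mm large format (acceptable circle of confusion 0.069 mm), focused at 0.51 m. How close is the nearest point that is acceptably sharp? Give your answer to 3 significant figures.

Hyperfocal distance H = f²/(N·c) + f = 70²/(11 × 0.069) + 70 = 4900/0.759 + 70 ≈ 6525.9 mm ≈ 6.526 m.
Near limit Dn = s·(H − f)/(H + s − 2f) = 510 × (6525.9 − 70) / (6525.9 + 510 − 2 × 70) = 510 × 6455.9 / 6895.9 ≈ 477.46 mm.

477 mm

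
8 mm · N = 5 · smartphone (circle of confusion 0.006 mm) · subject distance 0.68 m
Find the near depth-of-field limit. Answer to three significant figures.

Hyperfocal distance H = f²/(N·c) + f = 8²/(5 × 0.006) + 8 = 64/0.03 + 8 ≈ 2141.3 mm ≈ 2.141 m.
Near limit Dn = s·(H − f)/(H + s − 2f) = 680 × (2141.3 − 8) / (2141.3 + 680 − 2 × 8) = 680 × 2133.3 / 2805.3 ≈ 517.11 mm ≈ 0.517 m.

0.517 m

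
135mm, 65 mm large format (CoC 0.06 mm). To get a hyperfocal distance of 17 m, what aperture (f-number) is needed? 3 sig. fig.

Rearrange H = f²/(N·c) + f for N: N = f² / ((H − f)·c).
N = 135² / ((17000 − 135) × 0.06) = 18225 / 1012 ≈ 18.

f/18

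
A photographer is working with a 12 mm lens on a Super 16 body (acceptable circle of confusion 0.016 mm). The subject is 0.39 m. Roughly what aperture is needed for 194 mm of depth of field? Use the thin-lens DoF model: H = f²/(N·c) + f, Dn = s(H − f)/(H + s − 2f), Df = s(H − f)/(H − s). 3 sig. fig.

Write h = H − f = f²/(N·c). The thin-lens limits are Dn = s·h/(h + (s−f)) and Df = s·h/(h − (s−f)), so DoF = Df − Dn = 2·s·(s−f)·h / (h² − (s−f)²).
That is a quadratic in h: DoF·h² − 2·s·(s−f)·h − DoF·(s−f)² = 0 ⇒ h = (s−f)·(s + √(s² + DoF²)) / DoF = 378 × (390 + √(390² + 194²)) / 194 = 378 × (390 + 435.587) / 194 ≈ 1608.6 mm.
Then N = f²/(c·h) = 12² / (0.016 × 1608.6) = 144 / 25.738 ≈ 5.59.

f/5.59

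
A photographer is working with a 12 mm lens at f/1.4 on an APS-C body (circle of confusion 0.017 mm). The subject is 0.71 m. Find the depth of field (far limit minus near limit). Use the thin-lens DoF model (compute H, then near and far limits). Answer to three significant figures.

Hyperfocal distance H = f²/(N·c) + f = 12²/(1.4 × 0.017) + 12 = 144/0.0238 + 12 ≈ 6062.4 mm ≈ 6.062 m.
Near limit Dn = s·(H − f)/(H + s − 2f) = 710 × (6062.4 − 12) / (6062.4 + 710 − 2 × 12) = 710 × 6050.4 / 6748.4 ≈ 636.56 mm.
Far limit Df = s·(H − f)/(H − s) = 710 × (6062.4 − 12) / (6062.4 − 710) = 710 × 6050.4 / 5352.4 ≈ 802.59 mm.
Depth of field = Df − Dn = 802.59 − 636.56 ≈ 166.03 mm.

166 mm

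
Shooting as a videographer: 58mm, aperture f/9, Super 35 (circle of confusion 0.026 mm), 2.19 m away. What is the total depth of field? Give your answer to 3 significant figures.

Hyperfocal distance H = f²/(N·c) + f = 58²/(9 × 0.026) + 58 = 3364/0.234 + 58 ≈ 14434.1 mm ≈ 14.43 m.
Near limit Dn = s·(H − f)/(H + s − 2f) = 2190 × (14434.1 − 58) / (14434.1 + 2190 − 2 × 58) = 2190 × 14376.1 / 16508.1 ≈ 1907.16 mm.
Far limit Df = s·(H − f)/(H − s) = 2190 × (14434.1 − 58) / (14434.1 − 2190) = 2190 × 14376.1 / 12244.1 ≈ 2571.33 mm.
Depth of field = Df − Dn = 2571.33 − 1907.16 ≈ 664.17 mm ≈ 0.664 m.

0.664 m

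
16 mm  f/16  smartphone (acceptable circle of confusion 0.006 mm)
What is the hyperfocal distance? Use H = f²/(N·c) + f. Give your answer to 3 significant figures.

Hyperfocal distance H = f²/(N·c) + f = 16²/(16 × 0.006) + 16 = 256/0.096 + 16 ≈ 2682.7 mm ≈ 2.68 m.

2.68 m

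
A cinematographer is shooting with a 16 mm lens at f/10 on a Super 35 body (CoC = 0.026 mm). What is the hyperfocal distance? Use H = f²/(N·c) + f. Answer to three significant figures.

1.00 m

Hyperfocal distance H = f²/(N·c) + f = 16²/(10 × 0.026) + 16 = 256/0.26 + 16 ≈ 1000.6 mm ≈ 1.00 m.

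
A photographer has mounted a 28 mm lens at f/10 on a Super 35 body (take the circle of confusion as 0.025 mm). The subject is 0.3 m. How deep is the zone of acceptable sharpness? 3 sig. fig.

52.4 mm

Hyperfocal distance H = f²/(N·c) + f = 28²/(10 × 0.025) + 28 = 784/0.25 + 28 ≈ 3164.0 mm ≈ 3.164 m.
Near limit Dn = s·(H − f)/(H + s − 2f) = 300 × (3164.0 − 28) / (3164.0 + 300 − 2 × 28) = 300 × 3136.0 / 3408.0 ≈ 276.056 mm.
Far limit Df = s·(H − f)/(H − s) = 300 × (3164.0 − 28) / (3164.0 − 300) = 300 × 3136.0 / 2864.0 ≈ 328.492 mm.
Depth of field = Df − Dn = 328.492 − 276.056 ≈ 52.436 mm.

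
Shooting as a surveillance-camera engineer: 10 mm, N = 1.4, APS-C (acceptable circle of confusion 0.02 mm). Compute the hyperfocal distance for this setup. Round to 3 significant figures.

3.58 m

Hyperfocal distance H = f²/(N·c) + f = 10²/(1.4 × 0.02) + 10 = 100/0.028 + 10 ≈ 3581.4 mm ≈ 3.58 m.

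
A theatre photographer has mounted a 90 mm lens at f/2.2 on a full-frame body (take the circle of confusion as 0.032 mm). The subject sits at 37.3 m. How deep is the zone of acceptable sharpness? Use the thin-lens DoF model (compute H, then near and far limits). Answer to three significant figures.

26.9 m

Hyperfocal distance H = f²/(N·c) + f = 90²/(2.2 × 0.032) + 90 = 8100/0.0704 + 90 ≈ 115146.8 mm ≈ 115.1 m.
Near limit Dn = s·(H − f)/(H + s − 2f) = 37300 × (115146.8 − 90) / (115146.8 + 37300 − 2 × 90) = 37300 × 115056.8 / 152266.8 ≈ 28185 mm.
Far limit Df = s·(H − f)/(H − s) = 37300 × (115146.8 − 90) / (115146.8 − 37300) = 37300 × 115056.8 / 77846.8 ≈ 55129 mm.
Depth of field = Df − Dn = 55129 − 28185 ≈ 26944 mm ≈ 26.9 m.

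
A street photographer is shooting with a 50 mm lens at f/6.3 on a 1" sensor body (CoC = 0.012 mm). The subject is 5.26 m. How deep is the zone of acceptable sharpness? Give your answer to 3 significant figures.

Hyperfocal distance H = f²/(N·c) + f = 50²/(6.3 × 0.012) + 50 = 2500/0.0756 + 50 ≈ 33118.8 mm ≈ 33.12 m.
Near limit Dn = s·(H − f)/(H + s − 2f) = 5260 × (33118.8 − 50) / (33118.8 + 5260 − 2 × 50) = 5260 × 33068.8 / 38278.8 ≈ 4544.1 mm.
Far limit Df = s·(H − f)/(H − s) = 5260 × (33118.8 − 50) / (33118.8 − 5260) = 5260 × 33068.8 / 27858.8 ≈ 6243.7 mm.
Depth of field = Df − Dn = 6243.7 − 4544.1 ≈ 1699.6 mm ≈ 1.70 m.

1.70 m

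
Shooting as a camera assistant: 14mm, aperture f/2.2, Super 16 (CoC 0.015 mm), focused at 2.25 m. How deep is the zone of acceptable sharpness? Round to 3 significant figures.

Hyperfocal distance H = f²/(N·c) + f = 14²/(2.2 × 0.015) + 14 = 196/0.033 + 14 ≈ 5953.4 mm ≈ 5.953 m.
Near limit Dn = s·(H − f)/(H + s − 2f) = 2250 × (5953.4 − 14) / (5953.4 + 2250 − 2 × 14) = 2250 × 5939.4 / 8175.4 ≈ 1634.6 mm.
Far limit Df = s·(H − f)/(H − s) = 2250 × (5953.4 − 14) / (5953.4 − 2250) = 2250 × 5939.4 / 3703.4 ≈ 3608.5 mm.
Depth of field = Df − Dn = 3608.5 − 1634.6 ≈ 1973.9 mm ≈ 1.97 m.

1.97 m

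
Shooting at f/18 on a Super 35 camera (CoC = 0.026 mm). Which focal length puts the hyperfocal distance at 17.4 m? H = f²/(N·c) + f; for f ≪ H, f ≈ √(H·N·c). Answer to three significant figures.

90.0 mm

From H = f²/(N·c) + f, with f ≪ H: f ≈ √(H·N·c) = √(17400 × 18 × 0.026) = √8143.2 ≈ 90.24 mm.
Exact: f² + N·c·f − N·c·H = 0 ⇒ f = (−N·c + √((N·c)² + 4·N·c·H))/2 = (−0.468 + √32573)/2 ≈ 90.006 mm ≈ 90.0 mm.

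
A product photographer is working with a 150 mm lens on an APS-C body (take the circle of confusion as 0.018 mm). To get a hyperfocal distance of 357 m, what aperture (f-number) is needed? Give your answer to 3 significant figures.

Rearrange H = f²/(N·c) + f for N: N = f² / ((H − f)·c).
N = 150² / ((357000 − 150) × 0.018) = 22500 / 6423 ≈ 3.50.

f/3.50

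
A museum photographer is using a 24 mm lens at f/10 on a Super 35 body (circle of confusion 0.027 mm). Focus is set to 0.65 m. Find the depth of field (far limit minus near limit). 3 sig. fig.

Hyperfocal distance H = f²/(N·c) + f = 24²/(10 × 0.027) + 24 = 576/0.27 + 24 ≈ 2157.3 mm ≈ 2.157 m.
Near limit Dn = s·(H − f)/(H + s − 2f) = 650 × (2157.3 − 24) / (2157.3 + 650 − 2 × 24) = 650 × 2133.3 / 2759.3 ≈ 502.54 mm.
Far limit Df = s·(H − f)/(H − s) = 650 × (2157.3 − 24) / (2157.3 − 650) = 650 × 2133.3 / 1507.3 ≈ 919.95 mm.
Depth of field = Df − Dn = 919.95 − 502.54 ≈ 417.41 mm.

417 mm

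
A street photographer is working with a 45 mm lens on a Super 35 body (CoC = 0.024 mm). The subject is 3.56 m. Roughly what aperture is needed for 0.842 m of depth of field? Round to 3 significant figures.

Write h = H − f = f²/(N·c). The thin-lens limits are Dn = s·h/(h + (s−f)) and Df = s·h/(h − (s−f)), so DoF = Df − Dn = 2·s·(s−f)·h / (h² − (s−f)²).
That is a quadratic in h: DoF·h² − 2·s·(s−f)·h − DoF·(s−f)² = 0 ⇒ h = (s−f)·(s + √(s² + DoF²)) / DoF = 3515 × (3560 + √(3560² + 842²)) / 842 = 3515 × (3560 + 3658.22) / 842 ≈ 30133 mm.
Then N = f²/(c·h) = 45² / (0.024 × 30133) = 2025 / 723.19 ≈ 2.80.

f/2.80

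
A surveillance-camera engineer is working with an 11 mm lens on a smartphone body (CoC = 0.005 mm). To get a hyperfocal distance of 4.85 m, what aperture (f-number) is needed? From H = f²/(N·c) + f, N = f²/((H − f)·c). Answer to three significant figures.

Rearrange H = f²/(N·c) + f for N: N = f² / ((H − f)·c).
N = 11² / ((4850 − 11) × 0.005) = 121 / 24.20 ≈ 5.

f/5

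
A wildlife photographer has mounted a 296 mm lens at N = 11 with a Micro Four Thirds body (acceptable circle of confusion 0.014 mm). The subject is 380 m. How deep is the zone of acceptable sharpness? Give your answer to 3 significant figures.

Hyperfocal distance H = f²/(N·c) + f = 296²/(11 × 0.014) + 296 = 87616/0.154 + 296 ≈ 569231.1 mm ≈ 569.2 m.
Near limit Dn = s·(H − f)/(H + s − 2f) = 380000 × (569231.1 − 296) / (569231.1 + 380000 − 2 × 296) = 380000 × 568935.1 / 948639.1 ≈ 227901 mm.
Far limit Df = s·(H − f)/(H − s) = 380000 × (569231.1 − 296) / (569231.1 − 380000) = 380000 × 568935.1 / 189231.1 ≈ 1142494 mm.
Depth of field = Df − Dn = 1142494 − 227901 ≈ 914593 mm ≈ 915 m.

915 m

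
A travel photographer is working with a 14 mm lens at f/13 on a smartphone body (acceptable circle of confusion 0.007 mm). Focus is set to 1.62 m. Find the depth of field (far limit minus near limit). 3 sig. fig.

5.44 m

Hyperfocal distance H = f²/(N·c) + f = 14²/(13 × 0.007) + 14 = 196/0.091 + 14 ≈ 2167.8 mm ≈ 2.168 m.
Near limit Dn = s·(H − f)/(H + s − 2f) = 1620 × (2167.8 − 14) / (2167.8 + 1620 − 2 × 14) = 1620 × 2153.8 / 3759.8 ≈ 928.0 mm.
Far limit Df = s·(H − f)/(H − s) = 1620 × (2167.8 − 14) / (2167.8 − 1620) = 1620 × 2153.8 / 547.8 ≈ 6369.0 mm.
Depth of field = Df − Dn = 6369.0 − 928.0 ≈ 5441.0 mm ≈ 5.44 m.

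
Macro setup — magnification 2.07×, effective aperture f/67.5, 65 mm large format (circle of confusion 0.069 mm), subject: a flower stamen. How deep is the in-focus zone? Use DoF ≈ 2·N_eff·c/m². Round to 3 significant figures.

2.17 mm

At magnification m, DoF ≈ 2·N_eff·c/m² = 2 × 67.5 × 0.069 / 2.07² = 9.315 / 4.285 ≈ 2.17 mm.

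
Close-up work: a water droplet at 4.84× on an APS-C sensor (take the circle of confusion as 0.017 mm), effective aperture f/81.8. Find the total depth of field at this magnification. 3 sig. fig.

At magnification m, DoF ≈ 2·N_eff·c/m² = 2 × 81.8 × 0.017 / 4.84² = 2.781 / 23.43 ≈ 0.119 mm.

0.119 mm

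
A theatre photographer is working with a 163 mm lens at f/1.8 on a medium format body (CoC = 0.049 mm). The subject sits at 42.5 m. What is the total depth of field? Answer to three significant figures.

Hyperfocal distance H = f²/(N·c) + f = 163²/(1.8 × 0.049) + 163 = 26569/0.0882 + 163 ≈ 301398.8 mm ≈ 301.4 m.
Near limit Dn = s·(H − f)/(H + s − 2f) = 42500 × (301398.8 − 163) / (301398.8 + 42500 − 2 × 163) = 42500 × 301235.8 / 343572.8 ≈ 37263 mm.
Far limit Df = s·(H − f)/(H − s) = 42500 × (301398.8 − 163) / (301398.8 − 42500) = 42500 × 301235.8 / 258898.8 ≈ 49450 mm.
Depth of field = Df − Dn = 49450 − 37263 ≈ 12187 mm ≈ 12.2 m.

12.2 m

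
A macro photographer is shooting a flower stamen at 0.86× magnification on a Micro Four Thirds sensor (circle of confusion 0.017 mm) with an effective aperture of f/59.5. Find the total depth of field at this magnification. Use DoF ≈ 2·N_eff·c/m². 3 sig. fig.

At magnification m, DoF ≈ 2·N_eff·c/m² = 2 × 59.5 × 0.017 / 0.86² = 2.023 / 0.7396 ≈ 2.74 mm.

2.74 mm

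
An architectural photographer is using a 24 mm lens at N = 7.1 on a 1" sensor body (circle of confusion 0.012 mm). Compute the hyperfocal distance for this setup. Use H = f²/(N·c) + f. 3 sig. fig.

Hyperfocal distance H = f²/(N·c) + f = 24²/(7.1 × 0.012) + 24 = 576/0.0852 + 24 ≈ 6784.6 mm ≈ 6.78 m.

6.78 m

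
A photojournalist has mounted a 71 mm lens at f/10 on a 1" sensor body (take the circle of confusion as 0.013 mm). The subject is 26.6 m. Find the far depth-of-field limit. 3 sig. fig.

84.2 m

Hyperfocal distance H = f²/(N·c) + f = 71²/(10 × 0.013) + 71 = 5041/0.13 + 71 ≈ 38847.9 mm ≈ 38.85 m.
Far limit Df = s·(H − f)/(H − s) = 26600 × (38847.9 − 71) / (38847.9 − 26600) = 26600 × 38776.9 / 12247.9 ≈ 84216 mm ≈ 84.2 m.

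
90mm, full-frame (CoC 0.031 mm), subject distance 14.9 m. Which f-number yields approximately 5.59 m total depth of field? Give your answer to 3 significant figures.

Write h = H − f = f²/(N·c). The thin-lens limits are Dn = s·h/(h + (s−f)) and Df = s·h/(h − (s−f)), so DoF = Df − Dn = 2·s·(s−f)·h / (h² − (s−f)²).
That is a quadratic in h: DoF·h² − 2·s·(s−f)·h − DoF·(s−f)² = 0 ⇒ h = (s−f)·(s + √(s² + DoF²)) / DoF = 14810 × (14900 + √(14900² + 5590²)) / 5590 = 14810 × (14900 + 15914.1) / 5590 ≈ 81638 mm.
Then N = f²/(c·h) = 90² / (0.031 × 81638) = 8100 / 2530.8 ≈ 3.20.

f/3.20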